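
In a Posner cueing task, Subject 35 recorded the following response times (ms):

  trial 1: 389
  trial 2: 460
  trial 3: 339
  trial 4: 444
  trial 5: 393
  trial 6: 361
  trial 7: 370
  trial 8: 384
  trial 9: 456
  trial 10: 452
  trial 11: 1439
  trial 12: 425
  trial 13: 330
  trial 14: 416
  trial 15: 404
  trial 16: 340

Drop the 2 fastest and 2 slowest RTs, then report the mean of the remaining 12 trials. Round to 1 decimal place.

Sorted: 330, 339, 340, 361, 370, 384, 389, 393, 404, 416, 425, 444, 452, 456, 460, 1439
Drop lowest 2 (330, 339) and highest 2 (460, 1439)
Remaining (n=12): Σ = 4834, mean = 4834/12 = 402.833

402.8 ms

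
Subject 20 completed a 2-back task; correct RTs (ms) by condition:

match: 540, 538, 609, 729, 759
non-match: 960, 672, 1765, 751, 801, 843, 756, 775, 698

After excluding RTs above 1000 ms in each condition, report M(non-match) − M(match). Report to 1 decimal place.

147.0 ms

non-match: exclude 1765
M(match) = 3175/5 = 635.000
M(non-match) = 6256/8 = 782.000
Difference = 782.000 − 635.000 = 147.000 ms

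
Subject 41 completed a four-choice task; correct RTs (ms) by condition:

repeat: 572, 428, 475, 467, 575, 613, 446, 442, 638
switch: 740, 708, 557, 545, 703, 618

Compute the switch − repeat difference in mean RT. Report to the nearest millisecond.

128 ms

M(repeat) = 4656/9 = 517.333
M(switch) = 3871/6 = 645.167
Difference = 645.167 − 517.333 = 127.833 ms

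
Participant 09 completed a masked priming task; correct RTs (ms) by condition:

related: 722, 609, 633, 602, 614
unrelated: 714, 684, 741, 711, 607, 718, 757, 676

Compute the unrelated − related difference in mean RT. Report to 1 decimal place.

65.0 ms

M(related) = 3180/5 = 636.000
M(unrelated) = 5608/8 = 701.000
Difference = 701.000 − 636.000 = 65.000 ms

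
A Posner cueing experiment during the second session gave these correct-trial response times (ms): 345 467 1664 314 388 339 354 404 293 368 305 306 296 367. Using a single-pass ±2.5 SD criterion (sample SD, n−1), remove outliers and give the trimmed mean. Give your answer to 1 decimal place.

n = 14, ΣRT = 6210, M = 443.571
Σ(x−M)² = 1634263.43; s = √(1634263.43/13) = 354.560
Cutoffs: 443.571 ± 2.5·354.560 → [-442.8, 1330.0]
Outside: 1664 → excluded.
Retained (n=13): Σ = 4546, mean = 4546/13 = 349.692

349.7 ms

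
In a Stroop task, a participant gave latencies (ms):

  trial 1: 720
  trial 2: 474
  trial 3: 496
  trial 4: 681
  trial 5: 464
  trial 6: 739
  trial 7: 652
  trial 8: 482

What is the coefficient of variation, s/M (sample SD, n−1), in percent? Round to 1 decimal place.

20.4%

n = 8, Σ = 4708, M = 588.5000
Σ(x−M)² = 101040.000; s = √(101040.000/7) = 120.1428
CV = 120.1428 / 588.5000 = 0.20415 = 20.415%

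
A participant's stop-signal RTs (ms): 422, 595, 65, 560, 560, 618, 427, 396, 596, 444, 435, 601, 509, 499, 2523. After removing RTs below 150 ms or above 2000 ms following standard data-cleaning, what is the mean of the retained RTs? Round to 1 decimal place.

Excluded: 65, 2523
Retained (n=13): Σ = 6662
Mean = 6662/13 = 512.4615

512.5 ms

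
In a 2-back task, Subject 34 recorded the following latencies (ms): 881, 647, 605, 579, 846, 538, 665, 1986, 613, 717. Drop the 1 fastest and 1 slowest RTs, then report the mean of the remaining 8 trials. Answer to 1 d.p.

694.1 ms

Sorted: 538, 579, 605, 613, 647, 665, 717, 846, 881, 1986
Drop lowest 1 (538) and highest 1 (1986)
Remaining (n=8): Σ = 5553, mean = 5553/8 = 694.125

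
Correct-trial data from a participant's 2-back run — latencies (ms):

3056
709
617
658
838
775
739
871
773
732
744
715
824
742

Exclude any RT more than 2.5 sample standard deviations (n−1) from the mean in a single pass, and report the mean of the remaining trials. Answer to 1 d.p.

n = 14, ΣRT = 12793, M = 913.786
Σ(x−M)² = 5000694.36; s = √(5000694.36/13) = 620.217
Cutoffs: 913.786 ± 2.5·620.217 → [-636.8, 2464.3]
Outside: 3056 → excluded.
Retained (n=13): Σ = 9737, mean = 9737/13 = 749.000

749.0 ms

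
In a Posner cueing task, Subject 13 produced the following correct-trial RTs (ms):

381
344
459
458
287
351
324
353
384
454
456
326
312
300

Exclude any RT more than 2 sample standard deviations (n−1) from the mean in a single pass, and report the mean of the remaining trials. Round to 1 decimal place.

370.6 ms

n = 14, ΣRT = 5189, M = 370.643
Σ(x−M)² = 50959.21; s = √(50959.21/13) = 62.609
Cutoffs: 370.643 ± 2·62.609 → [245.4, 495.9]
No RTs fall outside the cutoffs; all 14 retained. Mean = 5189/14 = 370.643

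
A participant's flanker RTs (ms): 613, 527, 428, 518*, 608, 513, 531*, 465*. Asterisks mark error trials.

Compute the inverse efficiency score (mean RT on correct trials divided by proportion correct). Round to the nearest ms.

Correct trials (n=5): 613, 527, 428, 608, 513
Mean correct RT = 2689/5 = 537.8000 ms
Proportion correct = 5/8
IES = 537.8000 / (5/8) = 860.480 ms

860 ms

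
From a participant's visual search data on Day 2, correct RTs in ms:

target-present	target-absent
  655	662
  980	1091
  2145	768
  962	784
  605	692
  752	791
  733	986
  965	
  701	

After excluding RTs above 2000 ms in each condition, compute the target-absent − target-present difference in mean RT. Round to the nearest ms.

31 ms

target-present: exclude 2145
M(target-present) = 6353/8 = 794.125
M(target-absent) = 5774/7 = 824.857
Difference = 824.857 − 794.125 = 30.732 ms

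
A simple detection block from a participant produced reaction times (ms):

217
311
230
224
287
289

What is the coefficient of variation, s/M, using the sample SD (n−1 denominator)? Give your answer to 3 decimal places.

n = 6, Σ = 1558, M = 259.6667
Σ(x−M)² = 8215.333; s = √(8215.333/5) = 40.5348
CV = 40.5348 / 259.6667 = 0.15610

0.156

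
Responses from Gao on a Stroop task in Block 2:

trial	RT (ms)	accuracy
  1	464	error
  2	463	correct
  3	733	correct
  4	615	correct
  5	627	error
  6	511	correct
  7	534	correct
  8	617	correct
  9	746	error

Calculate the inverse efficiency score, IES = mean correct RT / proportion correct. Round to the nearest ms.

Correct trials (n=6): 463, 733, 615, 511, 534, 617
Mean correct RT = 3473/6 = 578.8333 ms
Proportion correct = 6/9
IES = 578.8333 / (6/9) = 868.250 ms

868 ms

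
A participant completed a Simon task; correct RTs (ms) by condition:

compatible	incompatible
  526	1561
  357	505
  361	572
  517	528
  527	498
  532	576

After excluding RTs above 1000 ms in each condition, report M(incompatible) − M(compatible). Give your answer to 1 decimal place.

incompatible: exclude 1561
M(compatible) = 2820/6 = 470.000
M(incompatible) = 2679/5 = 535.800
Difference = 535.800 − 470.000 = 65.800 ms

65.8 ms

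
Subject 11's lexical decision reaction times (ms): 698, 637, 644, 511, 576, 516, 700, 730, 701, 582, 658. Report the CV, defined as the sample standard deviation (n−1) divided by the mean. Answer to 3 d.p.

n = 11, Σ = 6953, M = 632.0909
Σ(x−M)² = 57922.909; s = √(57922.909/10) = 76.1071
CV = 76.1071 / 632.0909 = 0.12041

0.120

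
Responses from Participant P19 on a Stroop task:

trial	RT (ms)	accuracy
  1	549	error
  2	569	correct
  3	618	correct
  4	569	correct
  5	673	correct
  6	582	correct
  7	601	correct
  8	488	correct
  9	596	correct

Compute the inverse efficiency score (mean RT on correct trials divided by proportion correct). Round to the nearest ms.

Correct trials (n=8): 569, 618, 569, 673, 582, 601, 488, 596
Mean correct RT = 4696/8 = 587.0000 ms
Proportion correct = 8/9
IES = 587.0000 / (8/9) = 660.375 ms

660 ms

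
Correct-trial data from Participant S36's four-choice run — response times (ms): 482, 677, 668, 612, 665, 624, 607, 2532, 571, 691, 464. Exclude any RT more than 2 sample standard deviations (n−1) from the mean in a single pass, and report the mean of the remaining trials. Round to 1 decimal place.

n = 11, ΣRT = 8593, M = 781.182
Σ(x−M)² = 3428617.64; s = √(3428617.64/10) = 585.544
Cutoffs: 781.182 ± 2·585.544 → [-389.9, 1952.3]
Outside: 2532 → excluded.
Retained (n=10): Σ = 6061, mean = 6061/10 = 606.100

606.1 ms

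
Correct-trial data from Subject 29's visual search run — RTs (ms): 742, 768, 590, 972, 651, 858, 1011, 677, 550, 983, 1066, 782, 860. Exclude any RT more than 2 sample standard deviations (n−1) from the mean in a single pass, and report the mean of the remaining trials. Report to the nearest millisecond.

808 ms

n = 13, ΣRT = 10510, M = 808.462
Σ(x−M)² = 333025.23; s = √(333025.23/12) = 166.590
Cutoffs: 808.462 ± 2·166.590 → [475.3, 1141.6]
No RTs fall outside the cutoffs; all 13 retained. Mean = 10510/13 = 808.462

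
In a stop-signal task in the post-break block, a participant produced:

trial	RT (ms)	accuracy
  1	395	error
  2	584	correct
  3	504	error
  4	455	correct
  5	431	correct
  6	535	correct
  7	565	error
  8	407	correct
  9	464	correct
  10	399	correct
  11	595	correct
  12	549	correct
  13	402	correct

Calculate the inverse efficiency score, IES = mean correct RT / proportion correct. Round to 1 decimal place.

626.7 ms

Correct trials (n=10): 584, 455, 431, 535, 407, 464, 399, 595, 549, 402
Mean correct RT = 4821/10 = 482.1000 ms
Proportion correct = 10/13
IES = 482.1000 / (10/13) = 626.730 ms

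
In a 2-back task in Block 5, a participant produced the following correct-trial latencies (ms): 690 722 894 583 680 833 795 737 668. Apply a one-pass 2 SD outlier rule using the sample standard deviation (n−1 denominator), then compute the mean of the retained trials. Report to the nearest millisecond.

n = 9, ΣRT = 6602, M = 733.556
Σ(x−M)² = 71282.22; s = √(71282.22/8) = 94.394
Cutoffs: 733.556 ± 2·94.394 → [544.8, 922.3]
No RTs fall outside the cutoffs; all 9 retained. Mean = 6602/9 = 733.556

734 ms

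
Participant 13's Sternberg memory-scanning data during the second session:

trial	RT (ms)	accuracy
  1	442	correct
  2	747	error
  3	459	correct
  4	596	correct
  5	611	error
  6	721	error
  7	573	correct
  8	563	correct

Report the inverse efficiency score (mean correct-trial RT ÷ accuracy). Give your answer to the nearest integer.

843 ms

Correct trials (n=5): 442, 459, 596, 573, 563
Mean correct RT = 2633/5 = 526.6000 ms
Proportion correct = 5/8
IES = 526.6000 / (5/8) = 842.560 ms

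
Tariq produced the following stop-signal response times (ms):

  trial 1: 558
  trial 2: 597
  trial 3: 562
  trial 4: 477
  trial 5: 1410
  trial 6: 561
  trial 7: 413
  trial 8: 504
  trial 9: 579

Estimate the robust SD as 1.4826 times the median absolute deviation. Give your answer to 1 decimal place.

Sorted: 413, 477, 504, 558, 561, 562, 579, 597, 1410 → median = 561
|x − 561| sorted: 0, 1, 3, 18, 36, 57, 84, 148, 849 → MAD = 36
Robust SD ≈ 1.4826 × 36 = 53.374

53.4 ms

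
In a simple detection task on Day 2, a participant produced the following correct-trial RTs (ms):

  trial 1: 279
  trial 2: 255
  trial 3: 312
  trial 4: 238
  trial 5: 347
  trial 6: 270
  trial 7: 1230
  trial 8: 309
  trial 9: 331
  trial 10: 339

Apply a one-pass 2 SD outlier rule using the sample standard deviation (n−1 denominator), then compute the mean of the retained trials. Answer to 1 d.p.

n = 10, ΣRT = 3910, M = 391.000
Σ(x−M)² = 794216.00; s = √(794216.00/9) = 297.063
Cutoffs: 391.000 ± 2·297.063 → [-203.1, 985.1]
Outside: 1230 → excluded.
Retained (n=9): Σ = 2680, mean = 2680/9 = 297.778

297.8 ms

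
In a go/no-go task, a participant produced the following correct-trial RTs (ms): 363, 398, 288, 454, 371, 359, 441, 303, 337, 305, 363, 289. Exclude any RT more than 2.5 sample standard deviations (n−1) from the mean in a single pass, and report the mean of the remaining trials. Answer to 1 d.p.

n = 12, ΣRT = 4271, M = 355.917
Σ(x−M)² = 33808.92; s = √(33808.92/11) = 55.439
Cutoffs: 355.917 ± 2.5·55.439 → [217.3, 494.5]
No RTs fall outside the cutoffs; all 12 retained. Mean = 4271/12 = 355.917

355.9 ms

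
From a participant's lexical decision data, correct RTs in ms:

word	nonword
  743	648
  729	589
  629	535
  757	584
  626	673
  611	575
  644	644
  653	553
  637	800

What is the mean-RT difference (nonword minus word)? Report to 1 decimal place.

M(word) = 6029/9 = 669.889
M(nonword) = 5601/9 = 622.333
Difference = 622.333 − 669.889 = -47.556 ms

-47.6 ms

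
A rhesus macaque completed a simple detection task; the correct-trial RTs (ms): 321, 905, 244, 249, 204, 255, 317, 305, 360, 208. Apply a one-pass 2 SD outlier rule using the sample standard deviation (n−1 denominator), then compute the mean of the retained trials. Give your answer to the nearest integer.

274 ms

n = 10, ΣRT = 3368, M = 336.800
Σ(x−M)² = 382279.60; s = √(382279.60/9) = 206.096
Cutoffs: 336.800 ± 2·206.096 → [-75.4, 749.0]
Outside: 905 → excluded.
Retained (n=9): Σ = 2463, mean = 2463/9 = 273.667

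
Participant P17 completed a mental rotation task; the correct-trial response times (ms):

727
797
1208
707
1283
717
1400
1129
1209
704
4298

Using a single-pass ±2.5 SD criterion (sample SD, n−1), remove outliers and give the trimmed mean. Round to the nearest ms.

n = 11, ΣRT = 14179, M = 1289.000
Σ(x−M)² = 10671040.00; s = √(10671040.00/10) = 1033.007
Cutoffs: 1289.000 ± 2.5·1033.007 → [-1293.5, 3871.5]
Outside: 4298 → excluded.
Retained (n=10): Σ = 9881, mean = 9881/10 = 988.100

988 ms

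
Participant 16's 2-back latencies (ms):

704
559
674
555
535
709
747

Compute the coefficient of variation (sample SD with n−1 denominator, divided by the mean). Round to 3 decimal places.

n = 7, Σ = 4483, M = 640.4286
Σ(x−M)² = 46271.714; s = √(46271.714/6) = 87.8177
CV = 87.8177 / 640.4286 = 0.13712

0.137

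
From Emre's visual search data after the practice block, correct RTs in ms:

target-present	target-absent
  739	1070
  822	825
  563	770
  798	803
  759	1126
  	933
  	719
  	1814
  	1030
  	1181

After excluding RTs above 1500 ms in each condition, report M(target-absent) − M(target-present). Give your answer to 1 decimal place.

203.5 ms

target-absent: exclude 1814
M(target-present) = 3681/5 = 736.200
M(target-absent) = 8457/9 = 939.667
Difference = 939.667 − 736.200 = 203.467 ms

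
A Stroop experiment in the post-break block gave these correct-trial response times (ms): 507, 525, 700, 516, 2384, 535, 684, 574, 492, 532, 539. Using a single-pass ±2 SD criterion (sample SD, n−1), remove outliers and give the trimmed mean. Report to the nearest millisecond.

n = 11, ΣRT = 7988, M = 726.182
Σ(x−M)² = 3070811.64; s = √(3070811.64/10) = 554.149
Cutoffs: 726.182 ± 2·554.149 → [-382.1, 1834.5]
Outside: 2384 → excluded.
Retained (n=10): Σ = 5604, mean = 5604/10 = 560.400

560 ms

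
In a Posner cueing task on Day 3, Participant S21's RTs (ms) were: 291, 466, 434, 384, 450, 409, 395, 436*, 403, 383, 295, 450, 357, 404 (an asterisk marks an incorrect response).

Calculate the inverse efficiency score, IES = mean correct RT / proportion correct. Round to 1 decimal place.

Correct trials (n=13): 291, 466, 434, 384, 450, 409, 395, 403, 383, 295, 450, 357, 404
Mean correct RT = 5121/13 = 393.9231 ms
Proportion correct = 13/14
IES = 393.9231 / (13/14) = 424.225 ms

424.2 ms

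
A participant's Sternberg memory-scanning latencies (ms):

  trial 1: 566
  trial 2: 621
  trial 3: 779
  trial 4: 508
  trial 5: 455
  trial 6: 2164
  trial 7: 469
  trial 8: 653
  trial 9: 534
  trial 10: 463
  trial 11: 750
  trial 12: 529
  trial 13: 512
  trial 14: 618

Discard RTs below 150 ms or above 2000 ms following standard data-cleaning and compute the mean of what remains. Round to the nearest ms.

Excluded: 2164
Retained (n=13): Σ = 7457
Mean = 7457/13 = 573.6154

574 ms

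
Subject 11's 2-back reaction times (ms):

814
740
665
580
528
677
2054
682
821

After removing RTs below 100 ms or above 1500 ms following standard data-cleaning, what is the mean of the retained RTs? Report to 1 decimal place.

Excluded: 2054
Retained (n=8): Σ = 5507
Mean = 5507/8 = 688.3750

688.4 ms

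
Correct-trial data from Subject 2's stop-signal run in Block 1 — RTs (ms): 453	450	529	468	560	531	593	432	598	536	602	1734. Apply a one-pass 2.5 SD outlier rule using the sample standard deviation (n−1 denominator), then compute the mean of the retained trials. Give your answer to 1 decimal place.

n = 12, ΣRT = 7486, M = 623.833
Σ(x−M)² = 1384451.67; s = √(1384451.67/11) = 354.766
Cutoffs: 623.833 ± 2.5·354.766 → [-263.1, 1510.7]
Outside: 1734 → excluded.
Retained (n=11): Σ = 5752, mean = 5752/11 = 522.909

522.9 ms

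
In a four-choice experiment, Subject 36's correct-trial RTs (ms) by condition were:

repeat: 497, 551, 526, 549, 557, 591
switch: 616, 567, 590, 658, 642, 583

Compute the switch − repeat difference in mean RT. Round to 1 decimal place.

M(repeat) = 3271/6 = 545.167
M(switch) = 3656/6 = 609.333
Difference = 609.333 − 545.167 = 64.167 ms

64.2 ms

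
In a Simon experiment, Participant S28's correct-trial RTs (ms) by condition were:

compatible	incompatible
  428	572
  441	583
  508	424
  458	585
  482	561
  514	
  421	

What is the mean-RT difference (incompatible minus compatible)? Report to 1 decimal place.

80.4 ms

M(compatible) = 3252/7 = 464.571
M(incompatible) = 2725/5 = 545.000
Difference = 545.000 − 464.571 = 80.429 ms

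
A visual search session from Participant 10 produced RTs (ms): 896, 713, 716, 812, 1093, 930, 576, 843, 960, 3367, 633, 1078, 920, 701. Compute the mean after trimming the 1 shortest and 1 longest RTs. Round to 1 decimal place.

Sorted: 576, 633, 701, 713, 716, 812, 843, 896, 920, 930, 960, 1078, 1093, 3367
Drop lowest 1 (576) and highest 1 (3367)
Remaining (n=12): Σ = 10295, mean = 10295/12 = 857.917

857.9 ms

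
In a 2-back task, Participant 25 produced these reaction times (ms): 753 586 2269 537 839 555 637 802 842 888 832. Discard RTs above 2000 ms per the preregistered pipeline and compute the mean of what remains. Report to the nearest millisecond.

727 ms

Excluded: 2269
Retained (n=10): Σ = 7271
Mean = 7271/10 = 727.1000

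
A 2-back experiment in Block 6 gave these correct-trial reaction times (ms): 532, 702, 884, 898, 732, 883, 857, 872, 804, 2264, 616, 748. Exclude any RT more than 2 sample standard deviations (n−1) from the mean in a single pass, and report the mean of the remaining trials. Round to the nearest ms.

n = 12, ΣRT = 10792, M = 899.333
Σ(x−M)² = 2179500.67; s = √(2179500.67/11) = 445.125
Cutoffs: 899.333 ± 2·445.125 → [9.1, 1789.6]
Outside: 2264 → excluded.
Retained (n=11): Σ = 8528, mean = 8528/11 = 775.273

775 ms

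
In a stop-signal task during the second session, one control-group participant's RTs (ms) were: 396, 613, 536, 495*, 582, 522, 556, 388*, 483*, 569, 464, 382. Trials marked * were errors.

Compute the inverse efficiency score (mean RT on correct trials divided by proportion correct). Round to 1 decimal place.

684.4 ms

Correct trials (n=9): 396, 613, 536, 582, 522, 556, 569, 464, 382
Mean correct RT = 4620/9 = 513.3333 ms
Proportion correct = 9/12
IES = 513.3333 / (9/12) = 684.444 ms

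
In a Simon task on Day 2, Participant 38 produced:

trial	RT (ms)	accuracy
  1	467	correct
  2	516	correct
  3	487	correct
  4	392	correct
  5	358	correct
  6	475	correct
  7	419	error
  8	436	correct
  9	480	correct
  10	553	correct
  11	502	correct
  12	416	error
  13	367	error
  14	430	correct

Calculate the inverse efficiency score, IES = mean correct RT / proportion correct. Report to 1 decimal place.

Correct trials (n=11): 467, 516, 487, 392, 358, 475, 436, 480, 553, 502, 430
Mean correct RT = 5096/11 = 463.2727 ms
Proportion correct = 11/14
IES = 463.2727 / (11/14) = 589.620 ms

589.6 ms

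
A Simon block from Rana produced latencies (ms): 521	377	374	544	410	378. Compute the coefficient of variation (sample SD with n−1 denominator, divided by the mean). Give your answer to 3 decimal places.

n = 6, Σ = 2604, M = 434.0000
Σ(x−M)² = 30230.000; s = √(30230.000/5) = 77.7560
CV = 77.7560 / 434.0000 = 0.17916

0.179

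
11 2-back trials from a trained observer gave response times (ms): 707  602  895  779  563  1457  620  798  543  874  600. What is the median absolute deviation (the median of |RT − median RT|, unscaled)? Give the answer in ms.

107 ms

Sorted: 543, 563, 600, 602, 620, 707, 779, 798, 874, 895, 1457 → median = 707
|x − 707|: 0, 105, 188, 72, 144, 750, 87, 91, 164, 167, 107
Sorted deviations: 0, 72, 87, 91, 105, 107, 144, 164, 167, 188, 750 → MAD = 107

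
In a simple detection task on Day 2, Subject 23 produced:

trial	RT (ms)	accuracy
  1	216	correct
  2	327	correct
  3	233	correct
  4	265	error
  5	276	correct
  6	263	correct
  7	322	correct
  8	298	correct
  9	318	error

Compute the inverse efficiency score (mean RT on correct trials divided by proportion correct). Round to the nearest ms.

355 ms

Correct trials (n=7): 216, 327, 233, 276, 263, 322, 298
Mean correct RT = 1935/7 = 276.4286 ms
Proportion correct = 7/9
IES = 276.4286 / (7/9) = 355.408 ms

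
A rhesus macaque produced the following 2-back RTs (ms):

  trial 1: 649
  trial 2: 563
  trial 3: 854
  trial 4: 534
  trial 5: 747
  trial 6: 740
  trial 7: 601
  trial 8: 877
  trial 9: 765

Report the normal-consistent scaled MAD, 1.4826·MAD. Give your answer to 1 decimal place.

169.0 ms

Sorted: 534, 563, 601, 649, 740, 747, 765, 854, 877 → median = 740
|x − 740| sorted: 0, 7, 25, 91, 114, 137, 139, 177, 206 → MAD = 114
Robust SD ≈ 1.4826 × 114 = 169.016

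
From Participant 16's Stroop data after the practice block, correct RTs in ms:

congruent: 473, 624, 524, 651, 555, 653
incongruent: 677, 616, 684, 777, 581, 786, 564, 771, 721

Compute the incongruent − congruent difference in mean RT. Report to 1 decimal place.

106.3 ms

M(congruent) = 3480/6 = 580.000
M(incongruent) = 6177/9 = 686.333
Difference = 686.333 − 580.000 = 106.333 ms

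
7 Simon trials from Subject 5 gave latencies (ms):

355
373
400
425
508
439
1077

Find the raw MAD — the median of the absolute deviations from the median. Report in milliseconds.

52 ms

Sorted: 355, 373, 400, 425, 439, 508, 1077 → median = 425
|x − 425|: 70, 52, 25, 0, 83, 14, 652
Sorted deviations: 0, 14, 25, 52, 70, 83, 652 → MAD = 52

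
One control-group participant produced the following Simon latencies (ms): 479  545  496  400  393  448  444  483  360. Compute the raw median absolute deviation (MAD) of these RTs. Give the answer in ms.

Sorted: 360, 393, 400, 444, 448, 479, 483, 496, 545 → median = 448
|x − 448|: 31, 97, 48, 48, 55, 0, 4, 35, 88
Sorted deviations: 0, 4, 31, 35, 48, 48, 55, 88, 97 → MAD = 48

48 ms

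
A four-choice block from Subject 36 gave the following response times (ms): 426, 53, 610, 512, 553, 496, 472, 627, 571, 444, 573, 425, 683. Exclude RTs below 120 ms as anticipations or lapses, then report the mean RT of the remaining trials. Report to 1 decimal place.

532.7 ms

Excluded: 53
Retained (n=12): Σ = 6392
Mean = 6392/12 = 532.6667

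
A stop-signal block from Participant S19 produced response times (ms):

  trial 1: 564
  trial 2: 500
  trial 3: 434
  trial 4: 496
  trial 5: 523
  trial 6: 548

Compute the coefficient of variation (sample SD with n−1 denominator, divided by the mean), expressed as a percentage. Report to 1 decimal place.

9.0%

n = 6, Σ = 3065, M = 510.8333
Σ(x−M)² = 10596.833; s = √(10596.833/5) = 46.0366
CV = 46.0366 / 510.8333 = 0.09012 = 9.012%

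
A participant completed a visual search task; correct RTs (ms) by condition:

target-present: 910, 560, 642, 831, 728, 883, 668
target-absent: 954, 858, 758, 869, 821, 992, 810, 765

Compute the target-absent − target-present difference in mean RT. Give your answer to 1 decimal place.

M(target-present) = 5222/7 = 746.000
M(target-absent) = 6827/8 = 853.375
Difference = 853.375 − 746.000 = 107.375 ms

107.4 ms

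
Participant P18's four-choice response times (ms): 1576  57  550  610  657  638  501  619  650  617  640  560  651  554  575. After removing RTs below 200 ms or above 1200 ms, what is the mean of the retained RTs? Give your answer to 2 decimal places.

601.69 ms

Excluded: 57, 1576
Retained (n=13): Σ = 7822
Mean = 7822/13 = 601.6923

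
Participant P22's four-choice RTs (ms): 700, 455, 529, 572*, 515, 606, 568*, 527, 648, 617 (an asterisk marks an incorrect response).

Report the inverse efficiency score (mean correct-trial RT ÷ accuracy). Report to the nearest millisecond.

Correct trials (n=8): 700, 455, 529, 515, 606, 527, 648, 617
Mean correct RT = 4597/8 = 574.6250 ms
Proportion correct = 8/10
IES = 574.6250 / (8/10) = 718.281 ms

718 ms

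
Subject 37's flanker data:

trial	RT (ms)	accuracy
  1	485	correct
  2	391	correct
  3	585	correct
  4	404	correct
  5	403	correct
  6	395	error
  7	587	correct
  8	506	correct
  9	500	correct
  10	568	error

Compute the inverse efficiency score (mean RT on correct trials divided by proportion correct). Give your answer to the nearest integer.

Correct trials (n=8): 485, 391, 585, 404, 403, 587, 506, 500
Mean correct RT = 3861/8 = 482.6250 ms
Proportion correct = 8/10
IES = 482.6250 / (8/10) = 603.281 ms

603 ms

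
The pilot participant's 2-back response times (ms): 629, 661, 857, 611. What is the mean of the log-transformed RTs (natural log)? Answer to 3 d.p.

ln(RT): 6.4441, 6.4938, 6.7534, 6.4151
Σ ln(RT) = 26.1064
Mean = 26.1064/4 = 6.52660

6.527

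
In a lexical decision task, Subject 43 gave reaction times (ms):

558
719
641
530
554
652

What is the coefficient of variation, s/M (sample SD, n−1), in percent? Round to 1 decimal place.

n = 6, Σ = 3654, M = 609.0000
Σ(x−M)² = 26840.000; s = √(26840.000/5) = 73.2666
CV = 73.2666 / 609.0000 = 0.12031 = 12.031%

12.0%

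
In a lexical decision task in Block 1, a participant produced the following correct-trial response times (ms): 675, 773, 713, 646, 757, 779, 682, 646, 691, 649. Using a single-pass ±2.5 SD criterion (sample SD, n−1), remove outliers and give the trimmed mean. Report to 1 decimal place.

701.1 ms

n = 10, ΣRT = 7011, M = 701.100
Σ(x−M)² = 24438.90; s = √(24438.90/9) = 52.110
Cutoffs: 701.100 ± 2.5·52.110 → [570.8, 831.4]
No RTs fall outside the cutoffs; all 10 retained. Mean = 7011/10 = 701.100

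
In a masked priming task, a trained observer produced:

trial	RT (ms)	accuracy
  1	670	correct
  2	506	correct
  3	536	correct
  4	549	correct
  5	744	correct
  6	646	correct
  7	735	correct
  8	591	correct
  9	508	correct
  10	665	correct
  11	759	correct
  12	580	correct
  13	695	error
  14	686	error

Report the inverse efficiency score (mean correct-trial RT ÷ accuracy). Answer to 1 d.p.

728.1 ms

Correct trials (n=12): 670, 506, 536, 549, 744, 646, 735, 591, 508, 665, 759, 580
Mean correct RT = 7489/12 = 624.0833 ms
Proportion correct = 12/14
IES = 624.0833 / (12/14) = 728.097 ms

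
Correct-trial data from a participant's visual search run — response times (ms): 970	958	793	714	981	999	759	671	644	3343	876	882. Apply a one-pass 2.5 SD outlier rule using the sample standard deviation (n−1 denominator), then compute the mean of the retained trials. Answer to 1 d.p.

n = 12, ΣRT = 12590, M = 1049.167
Σ(x−M)² = 5910669.67; s = √(5910669.67/11) = 733.030
Cutoffs: 1049.167 ± 2.5·733.030 → [-783.4, 2881.7]
Outside: 3343 → excluded.
Retained (n=11): Σ = 9247, mean = 9247/11 = 840.636

840.6 ms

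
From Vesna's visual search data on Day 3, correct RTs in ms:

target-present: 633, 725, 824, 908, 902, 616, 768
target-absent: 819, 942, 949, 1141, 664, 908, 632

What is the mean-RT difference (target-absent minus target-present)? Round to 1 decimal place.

M(target-present) = 5376/7 = 768.000
M(target-absent) = 6055/7 = 865.000
Difference = 865.000 − 768.000 = 97.000 ms

97.0 ms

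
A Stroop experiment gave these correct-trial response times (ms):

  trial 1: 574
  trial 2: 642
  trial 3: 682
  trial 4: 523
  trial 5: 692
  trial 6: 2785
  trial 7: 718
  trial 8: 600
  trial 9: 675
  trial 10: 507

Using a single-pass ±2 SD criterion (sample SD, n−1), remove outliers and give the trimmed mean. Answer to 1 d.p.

n = 10, ΣRT = 8398, M = 839.800
Σ(x−M)² = 4250939.60; s = √(4250939.60/9) = 687.260
Cutoffs: 839.800 ± 2·687.260 → [-534.7, 2214.3]
Outside: 2785 → excluded.
Retained (n=9): Σ = 5613, mean = 5613/9 = 623.667

623.7 ms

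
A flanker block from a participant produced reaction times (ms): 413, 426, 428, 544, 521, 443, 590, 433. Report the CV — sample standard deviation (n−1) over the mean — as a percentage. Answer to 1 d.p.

14.1%

n = 8, Σ = 3798, M = 474.7500
Σ(x−M)² = 31343.500; s = √(31343.500/7) = 66.9152
CV = 66.9152 / 474.7500 = 0.14095 = 14.095%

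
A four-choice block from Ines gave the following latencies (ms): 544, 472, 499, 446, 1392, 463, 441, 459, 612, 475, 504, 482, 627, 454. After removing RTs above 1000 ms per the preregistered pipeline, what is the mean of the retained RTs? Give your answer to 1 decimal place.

498.3 ms

Excluded: 1392
Retained (n=13): Σ = 6478
Mean = 6478/13 = 498.3077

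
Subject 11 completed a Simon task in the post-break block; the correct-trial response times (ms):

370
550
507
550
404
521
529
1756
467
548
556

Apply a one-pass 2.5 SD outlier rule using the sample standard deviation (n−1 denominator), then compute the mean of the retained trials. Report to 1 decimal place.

n = 11, ΣRT = 6758, M = 614.364
Σ(x−M)² = 1472642.55; s = √(1472642.55/10) = 383.750
Cutoffs: 614.364 ± 2.5·383.750 → [-345.0, 1573.7]
Outside: 1756 → excluded.
Retained (n=10): Σ = 5002, mean = 5002/10 = 500.200

500.2 ms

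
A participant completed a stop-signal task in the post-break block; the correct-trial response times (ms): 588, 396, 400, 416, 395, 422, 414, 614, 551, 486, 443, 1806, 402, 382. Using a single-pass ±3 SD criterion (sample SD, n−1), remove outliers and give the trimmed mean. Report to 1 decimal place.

n = 14, ΣRT = 7715, M = 551.071
Σ(x−M)² = 1771810.93; s = √(1771810.93/13) = 369.179
Cutoffs: 551.071 ± 3·369.179 → [-556.5, 1658.6]
Outside: 1806 → excluded.
Retained (n=13): Σ = 5909, mean = 5909/13 = 454.538

454.5 ms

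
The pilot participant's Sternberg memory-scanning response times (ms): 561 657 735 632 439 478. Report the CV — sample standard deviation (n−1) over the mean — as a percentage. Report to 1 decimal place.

19.3%

n = 6, Σ = 3502, M = 583.6667
Σ(x−M)² = 63223.333; s = √(63223.333/5) = 112.4485
CV = 112.4485 / 583.6667 = 0.19266 = 19.266%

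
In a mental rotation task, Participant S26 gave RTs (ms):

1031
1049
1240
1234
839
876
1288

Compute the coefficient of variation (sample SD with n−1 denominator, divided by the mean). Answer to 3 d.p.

0.167

n = 7, Σ = 7557, M = 1079.5714
Σ(x−M)² = 195637.714; s = √(195637.714/6) = 180.5721
CV = 180.5721 / 1079.5714 = 0.16726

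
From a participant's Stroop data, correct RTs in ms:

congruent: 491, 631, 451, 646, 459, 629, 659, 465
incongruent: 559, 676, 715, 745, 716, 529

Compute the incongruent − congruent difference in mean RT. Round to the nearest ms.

M(congruent) = 4431/8 = 553.875
M(incongruent) = 3940/6 = 656.667
Difference = 656.667 − 553.875 = 102.792 ms

103 ms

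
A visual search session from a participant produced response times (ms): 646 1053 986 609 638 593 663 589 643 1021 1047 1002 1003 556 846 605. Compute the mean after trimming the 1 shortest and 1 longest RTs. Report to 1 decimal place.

777.9 ms

Sorted: 556, 589, 593, 605, 609, 638, 643, 646, 663, 846, 986, 1002, 1003, 1021, 1047, 1053
Drop lowest 1 (556) and highest 1 (1053)
Remaining (n=14): Σ = 10891, mean = 10891/14 = 777.929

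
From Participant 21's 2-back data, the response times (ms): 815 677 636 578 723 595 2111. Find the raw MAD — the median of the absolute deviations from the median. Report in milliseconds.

82 ms

Sorted: 578, 595, 636, 677, 723, 815, 2111 → median = 677
|x − 677|: 138, 0, 41, 99, 46, 82, 1434
Sorted deviations: 0, 41, 46, 82, 99, 138, 1434 → MAD = 82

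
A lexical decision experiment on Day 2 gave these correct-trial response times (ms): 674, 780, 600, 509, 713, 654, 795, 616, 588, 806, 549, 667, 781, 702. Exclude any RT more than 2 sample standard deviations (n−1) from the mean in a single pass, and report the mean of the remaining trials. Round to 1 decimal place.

n = 14, ΣRT = 9434, M = 673.857
Σ(x−M)² = 116589.71; s = √(116589.71/13) = 94.702
Cutoffs: 673.857 ± 2·94.702 → [484.5, 863.3]
No RTs fall outside the cutoffs; all 14 retained. Mean = 9434/14 = 673.857

673.9 ms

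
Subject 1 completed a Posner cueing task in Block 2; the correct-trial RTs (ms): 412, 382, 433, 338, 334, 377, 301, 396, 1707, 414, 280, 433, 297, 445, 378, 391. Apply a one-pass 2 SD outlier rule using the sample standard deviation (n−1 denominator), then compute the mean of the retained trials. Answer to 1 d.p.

n = 16, ΣRT = 7318, M = 457.375
Σ(x−M)² = 1704565.75; s = √(1704565.75/15) = 337.102
Cutoffs: 457.375 ± 2·337.102 → [-216.8, 1131.6]
Outside: 1707 → excluded.
Retained (n=15): Σ = 5611, mean = 5611/15 = 374.067

374.1 ms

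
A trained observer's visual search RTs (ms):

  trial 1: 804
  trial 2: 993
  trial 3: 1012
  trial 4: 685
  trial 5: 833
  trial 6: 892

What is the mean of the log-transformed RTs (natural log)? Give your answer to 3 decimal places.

ln(RT): 6.6896, 6.9007, 6.9197, 6.5294, 6.7250, 6.7935
Σ ln(RT) = 40.5579
Mean = 40.5579/6 = 6.75966

6.760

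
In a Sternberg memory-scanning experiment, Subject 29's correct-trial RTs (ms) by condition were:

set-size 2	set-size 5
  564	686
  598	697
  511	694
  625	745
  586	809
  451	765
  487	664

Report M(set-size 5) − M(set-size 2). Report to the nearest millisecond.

M(set-size 2) = 3822/7 = 546.000
M(set-size 5) = 5060/7 = 722.857
Difference = 722.857 − 546.000 = 176.857 ms

177 ms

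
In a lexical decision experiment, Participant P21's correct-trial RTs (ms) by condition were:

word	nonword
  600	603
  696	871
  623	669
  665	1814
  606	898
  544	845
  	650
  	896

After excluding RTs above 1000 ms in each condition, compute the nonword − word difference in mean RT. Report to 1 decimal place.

nonword: exclude 1814
M(word) = 3734/6 = 622.333
M(nonword) = 5432/7 = 776.000
Difference = 776.000 − 622.333 = 153.667 ms

153.7 ms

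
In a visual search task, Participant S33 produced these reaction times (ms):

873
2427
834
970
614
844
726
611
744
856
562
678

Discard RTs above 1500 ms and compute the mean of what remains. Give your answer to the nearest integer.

756 ms

Excluded: 2427
Retained (n=11): Σ = 8312
Mean = 8312/11 = 755.6364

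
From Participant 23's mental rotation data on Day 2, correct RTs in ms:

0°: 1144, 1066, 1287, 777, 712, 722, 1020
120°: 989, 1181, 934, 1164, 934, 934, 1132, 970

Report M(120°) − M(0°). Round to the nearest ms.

69 ms

M(0°) = 6728/7 = 961.143
M(120°) = 8238/8 = 1029.750
Difference = 1029.750 − 961.143 = 68.607 ms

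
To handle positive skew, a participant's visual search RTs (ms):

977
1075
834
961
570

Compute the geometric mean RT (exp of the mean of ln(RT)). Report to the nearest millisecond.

863 ms

ln(RT): 6.8845, 6.9801, 6.7262, 6.8680, 6.3456
Mean ln(RT) = 33.8044/5 = 6.76088
Geometric mean = exp(6.76088) = 863.40 ms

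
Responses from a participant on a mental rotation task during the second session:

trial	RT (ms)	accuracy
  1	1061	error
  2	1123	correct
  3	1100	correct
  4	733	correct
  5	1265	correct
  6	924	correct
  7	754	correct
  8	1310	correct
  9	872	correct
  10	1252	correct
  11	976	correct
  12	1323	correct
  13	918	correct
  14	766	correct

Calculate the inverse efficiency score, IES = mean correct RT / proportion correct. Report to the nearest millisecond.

Correct trials (n=13): 1123, 1100, 733, 1265, 924, 754, 1310, 872, 1252, 976, 1323, 918, 766
Mean correct RT = 13316/13 = 1024.3077 ms
Proportion correct = 13/14
IES = 1024.3077 / (13/14) = 1103.101 ms

1103 ms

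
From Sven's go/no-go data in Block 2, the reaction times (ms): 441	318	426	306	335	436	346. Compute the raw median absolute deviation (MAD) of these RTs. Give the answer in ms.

Sorted: 306, 318, 335, 346, 426, 436, 441 → median = 346
|x − 346|: 95, 28, 80, 40, 11, 90, 0
Sorted deviations: 0, 11, 28, 40, 80, 90, 95 → MAD = 40

40 ms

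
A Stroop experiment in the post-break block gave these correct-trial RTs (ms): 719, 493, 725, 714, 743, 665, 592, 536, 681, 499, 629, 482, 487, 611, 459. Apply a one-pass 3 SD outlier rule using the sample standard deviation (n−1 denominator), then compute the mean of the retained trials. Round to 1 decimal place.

602.3 ms

n = 15, ΣRT = 9035, M = 602.333
Σ(x−M)² = 147281.33; s = √(147281.33/14) = 102.568
Cutoffs: 602.333 ± 3·102.568 → [294.6, 910.0]
No RTs fall outside the cutoffs; all 15 retained. Mean = 9035/15 = 602.333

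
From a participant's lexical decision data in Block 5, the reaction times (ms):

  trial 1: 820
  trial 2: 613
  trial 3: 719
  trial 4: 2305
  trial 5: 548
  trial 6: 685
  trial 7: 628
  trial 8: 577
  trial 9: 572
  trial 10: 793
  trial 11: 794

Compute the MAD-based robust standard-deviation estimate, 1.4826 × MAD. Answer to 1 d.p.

Sorted: 548, 572, 577, 613, 628, 685, 719, 793, 794, 820, 2305 → median = 685
|x − 685| sorted: 0, 34, 57, 72, 108, 108, 109, 113, 135, 137, 1620 → MAD = 108
Robust SD ≈ 1.4826 × 108 = 160.121

160.1 ms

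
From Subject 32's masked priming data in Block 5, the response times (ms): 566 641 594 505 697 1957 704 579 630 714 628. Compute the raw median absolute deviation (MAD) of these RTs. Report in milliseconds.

64 ms

Sorted: 505, 566, 579, 594, 628, 630, 641, 697, 704, 714, 1957 → median = 630
|x − 630|: 64, 11, 36, 125, 67, 1327, 74, 51, 0, 84, 2
Sorted deviations: 0, 2, 11, 36, 51, 64, 67, 74, 84, 125, 1327 → MAD = 64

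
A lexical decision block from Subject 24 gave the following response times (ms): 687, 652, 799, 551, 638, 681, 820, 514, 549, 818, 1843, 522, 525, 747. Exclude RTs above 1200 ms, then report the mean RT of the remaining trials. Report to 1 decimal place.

Excluded: 1843
Retained (n=13): Σ = 8503
Mean = 8503/13 = 654.0769

654.1 ms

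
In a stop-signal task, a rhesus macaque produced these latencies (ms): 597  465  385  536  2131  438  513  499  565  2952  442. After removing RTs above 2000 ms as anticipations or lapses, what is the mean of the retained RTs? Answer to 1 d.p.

493.3 ms

Excluded: 2131, 2952
Retained (n=9): Σ = 4440
Mean = 4440/9 = 493.3333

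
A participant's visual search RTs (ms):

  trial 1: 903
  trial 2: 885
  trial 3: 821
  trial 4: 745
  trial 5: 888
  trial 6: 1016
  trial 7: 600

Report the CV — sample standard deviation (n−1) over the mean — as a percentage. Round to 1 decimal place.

15.9%

n = 7, Σ = 5858, M = 836.8571
Σ(x−M)² = 106190.857; s = √(106190.857/6) = 133.0356
CV = 133.0356 / 836.8571 = 0.15897 = 15.897%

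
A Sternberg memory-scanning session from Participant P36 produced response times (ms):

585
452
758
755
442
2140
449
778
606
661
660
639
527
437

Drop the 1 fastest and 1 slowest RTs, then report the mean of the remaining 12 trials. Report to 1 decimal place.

Sorted: 437, 442, 449, 452, 527, 585, 606, 639, 660, 661, 755, 758, 778, 2140
Drop lowest 1 (437) and highest 1 (2140)
Remaining (n=12): Σ = 7312, mean = 7312/12 = 609.333

609.3 ms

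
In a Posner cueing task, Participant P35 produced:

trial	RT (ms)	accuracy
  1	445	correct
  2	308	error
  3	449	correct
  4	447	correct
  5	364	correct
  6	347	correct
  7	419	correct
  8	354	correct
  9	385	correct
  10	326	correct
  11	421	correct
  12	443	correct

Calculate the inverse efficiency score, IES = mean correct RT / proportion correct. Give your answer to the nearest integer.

Correct trials (n=11): 445, 449, 447, 364, 347, 419, 354, 385, 326, 421, 443
Mean correct RT = 4400/11 = 400.0000 ms
Proportion correct = 11/12
IES = 400.0000 / (11/12) = 436.364 ms

436 ms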